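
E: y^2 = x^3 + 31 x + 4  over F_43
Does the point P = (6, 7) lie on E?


Check whether y^2 = x^3 + 31 x + 4 (mod 43) for (x, y) = (6, 7).
LHS: y^2 = 7^2 mod 43 = 6
RHS: x^3 + 31 x + 4 = 6^3 + 31*6 + 4 mod 43 = 19
LHS != RHS

No, not on the curve


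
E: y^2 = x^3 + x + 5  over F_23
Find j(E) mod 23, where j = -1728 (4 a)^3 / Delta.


Delta = -16(4 a^3 + 27 b^2) mod 23 = 15
-1728 * (4 a)^3 = -1728 * (4*1)^3 mod 23 = 15
j = 15 * 15^(-1) mod 23 = 1

j = 1 (mod 23)


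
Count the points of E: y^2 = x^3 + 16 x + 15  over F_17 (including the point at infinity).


For each x in F_17, count y with y^2 = x^3 + 16 x + 15 mod 17:
  x = 0: RHS = 15, y in [7, 10]  -> 2 point(s)
  x = 1: RHS = 15, y in [7, 10]  -> 2 point(s)
  x = 2: RHS = 4, y in [2, 15]  -> 2 point(s)
  x = 5: RHS = 16, y in [4, 13]  -> 2 point(s)
  x = 6: RHS = 4, y in [2, 15]  -> 2 point(s)
  x = 8: RHS = 9, y in [3, 14]  -> 2 point(s)
  x = 9: RHS = 4, y in [2, 15]  -> 2 point(s)
  x = 10: RHS = 2, y in [6, 11]  -> 2 point(s)
  x = 11: RHS = 9, y in [3, 14]  -> 2 point(s)
  x = 14: RHS = 8, y in [5, 12]  -> 2 point(s)
  x = 15: RHS = 9, y in [3, 14]  -> 2 point(s)
  x = 16: RHS = 15, y in [7, 10]  -> 2 point(s)
Affine points: 24. Add the point at infinity: total = 25.

#E(F_17) = 25


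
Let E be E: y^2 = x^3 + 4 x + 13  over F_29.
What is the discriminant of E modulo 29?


4 a^3 + 27 b^2 = 4*4^3 + 27*13^2 = 256 + 4563 = 4819
Delta = -16 * (4819) = -77104
Delta mod 29 = 7

Delta = 7 (mod 29)


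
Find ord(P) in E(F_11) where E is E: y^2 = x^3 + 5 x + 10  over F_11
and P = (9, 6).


Compute successive multiples of P until we hit O:
  1P = (9, 6)
  2P = (7, 6)
  3P = (6, 5)
  4P = (1, 4)
  5P = (10, 2)
  6P = (8, 1)
  7P = (8, 10)
  8P = (10, 9)
  ... (continuing to 13P)
  13P = O

ord(P) = 13


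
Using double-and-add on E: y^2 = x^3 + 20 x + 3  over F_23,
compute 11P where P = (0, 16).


k = 11 = 1011_2 (binary, LSB first: 1101)
Double-and-add from P = (0, 16):
  bit 0 = 1: acc = O + (0, 16) = (0, 16)
  bit 1 = 1: acc = (0, 16) + (18, 13) = (21, 22)
  bit 2 = 0: acc unchanged = (21, 22)
  bit 3 = 1: acc = (21, 22) + (4, 3) = (1, 22)

11P = (1, 22)


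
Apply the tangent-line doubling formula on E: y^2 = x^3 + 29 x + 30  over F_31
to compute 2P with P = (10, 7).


Doubling: s = (3 x1^2 + a) / (2 y1)
s = (3*10^2 + 29) / (2*7) mod 31 = 8
x3 = s^2 - 2 x1 mod 31 = 8^2 - 2*10 = 13
y3 = s (x1 - x3) - y1 mod 31 = 8 * (10 - 13) - 7 = 0

2P = (13, 0)


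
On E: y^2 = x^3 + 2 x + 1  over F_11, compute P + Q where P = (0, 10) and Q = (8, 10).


P != Q, so use the chord formula.
s = (y2 - y1) / (x2 - x1) = (0) / (8) mod 11 = 0
x3 = s^2 - x1 - x2 mod 11 = 0^2 - 0 - 8 = 3
y3 = s (x1 - x3) - y1 mod 11 = 0 * (0 - 3) - 10 = 1

P + Q = (3, 1)


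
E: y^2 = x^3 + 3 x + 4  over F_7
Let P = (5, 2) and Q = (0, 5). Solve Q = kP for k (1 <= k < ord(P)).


Enumerate multiples of P until we hit Q = (0, 5):
  1P = (5, 2)
  2P = (1, 6)
  3P = (2, 2)
  4P = (0, 5)
Match found at i = 4.

k = 4


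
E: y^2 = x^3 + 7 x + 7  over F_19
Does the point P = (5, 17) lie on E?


Check whether y^2 = x^3 + 7 x + 7 (mod 19) for (x, y) = (5, 17).
LHS: y^2 = 17^2 mod 19 = 4
RHS: x^3 + 7 x + 7 = 5^3 + 7*5 + 7 mod 19 = 15
LHS != RHS

No, not on the curve


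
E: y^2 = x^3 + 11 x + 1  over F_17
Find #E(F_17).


For each x in F_17, count y with y^2 = x^3 + 11 x + 1 mod 17:
  x = 0: RHS = 1, y in [1, 16]  -> 2 point(s)
  x = 1: RHS = 13, y in [8, 9]  -> 2 point(s)
  x = 7: RHS = 13, y in [8, 9]  -> 2 point(s)
  x = 9: RHS = 13, y in [8, 9]  -> 2 point(s)
  x = 11: RHS = 8, y in [5, 12]  -> 2 point(s)
  x = 12: RHS = 8, y in [5, 12]  -> 2 point(s)
  x = 14: RHS = 9, y in [3, 14]  -> 2 point(s)
Affine points: 14. Add the point at infinity: total = 15.

#E(F_17) = 15


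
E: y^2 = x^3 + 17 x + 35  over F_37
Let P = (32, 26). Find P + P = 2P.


Doubling: s = (3 x1^2 + a) / (2 y1)
s = (3*32^2 + 17) / (2*26) mod 37 = 16
x3 = s^2 - 2 x1 mod 37 = 16^2 - 2*32 = 7
y3 = s (x1 - x3) - y1 mod 37 = 16 * (32 - 7) - 26 = 4

2P = (7, 4)


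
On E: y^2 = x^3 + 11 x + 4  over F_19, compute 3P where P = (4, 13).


k = 3 = 11_2 (binary, LSB first: 11)
Double-and-add from P = (4, 13):
  bit 0 = 1: acc = O + (4, 13) = (4, 13)
  bit 1 = 1: acc = (4, 13) + (1, 15) = (6, 1)

3P = (6, 1)


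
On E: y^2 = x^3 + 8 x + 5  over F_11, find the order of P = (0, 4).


Compute successive multiples of P until we hit O:
  1P = (0, 4)
  2P = (1, 6)
  3P = (3, 1)
  4P = (9, 5)
  5P = (5, 4)
  6P = (6, 7)
  7P = (8, 3)
  8P = (8, 8)
  ... (continuing to 15P)
  15P = O

ord(P) = 15


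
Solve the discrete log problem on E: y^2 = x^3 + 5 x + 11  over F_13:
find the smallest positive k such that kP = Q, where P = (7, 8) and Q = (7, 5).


Enumerate multiples of P until we hit Q = (7, 5):
  1P = (7, 8)
  2P = (8, 2)
  3P = (8, 11)
  4P = (7, 5)
Match found at i = 4.

k = 4


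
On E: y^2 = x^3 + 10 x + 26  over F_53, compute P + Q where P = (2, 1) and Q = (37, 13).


P != Q, so use the chord formula.
s = (y2 - y1) / (x2 - x1) = (12) / (35) mod 53 = 17
x3 = s^2 - x1 - x2 mod 53 = 17^2 - 2 - 37 = 38
y3 = s (x1 - x3) - y1 mod 53 = 17 * (2 - 38) - 1 = 23

P + Q = (38, 23)


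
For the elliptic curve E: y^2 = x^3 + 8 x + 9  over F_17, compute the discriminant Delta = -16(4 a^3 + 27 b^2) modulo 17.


4 a^3 + 27 b^2 = 4*8^3 + 27*9^2 = 2048 + 2187 = 4235
Delta = -16 * (4235) = -67760
Delta mod 17 = 2

Delta = 2 (mod 17)


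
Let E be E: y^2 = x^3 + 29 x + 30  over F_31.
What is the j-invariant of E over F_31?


Delta = -16(4 a^3 + 27 b^2) mod 31 = 18
-1728 * (4 a)^3 = -1728 * (4*29)^3 mod 31 = 27
j = 27 * 18^(-1) mod 31 = 17

j = 17 (mod 31)


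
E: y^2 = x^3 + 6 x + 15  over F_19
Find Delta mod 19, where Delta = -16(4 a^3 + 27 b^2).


4 a^3 + 27 b^2 = 4*6^3 + 27*15^2 = 864 + 6075 = 6939
Delta = -16 * (6939) = -111024
Delta mod 19 = 12

Delta = 12 (mod 19)


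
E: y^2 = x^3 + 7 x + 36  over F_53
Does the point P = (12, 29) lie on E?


Check whether y^2 = x^3 + 7 x + 36 (mod 53) for (x, y) = (12, 29).
LHS: y^2 = 29^2 mod 53 = 46
RHS: x^3 + 7 x + 36 = 12^3 + 7*12 + 36 mod 53 = 46
LHS = RHS

Yes, on the curve


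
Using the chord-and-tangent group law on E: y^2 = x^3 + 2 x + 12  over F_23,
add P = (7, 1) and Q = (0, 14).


P != Q, so use the chord formula.
s = (y2 - y1) / (x2 - x1) = (13) / (16) mod 23 = 8
x3 = s^2 - x1 - x2 mod 23 = 8^2 - 7 - 0 = 11
y3 = s (x1 - x3) - y1 mod 23 = 8 * (7 - 11) - 1 = 13

P + Q = (11, 13)


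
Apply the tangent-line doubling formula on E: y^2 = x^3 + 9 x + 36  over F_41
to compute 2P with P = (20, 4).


Doubling: s = (3 x1^2 + a) / (2 y1)
s = (3*20^2 + 9) / (2*4) mod 41 = 23
x3 = s^2 - 2 x1 mod 41 = 23^2 - 2*20 = 38
y3 = s (x1 - x3) - y1 mod 41 = 23 * (20 - 38) - 4 = 33

2P = (38, 33)


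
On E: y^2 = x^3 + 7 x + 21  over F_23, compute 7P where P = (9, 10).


k = 7 = 111_2 (binary, LSB first: 111)
Double-and-add from P = (9, 10):
  bit 0 = 1: acc = O + (9, 10) = (9, 10)
  bit 1 = 1: acc = (9, 10) + (6, 16) = (12, 19)
  bit 2 = 1: acc = (12, 19) + (11, 7) = (6, 7)

7P = (6, 7)


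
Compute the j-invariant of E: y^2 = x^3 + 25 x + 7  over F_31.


Delta = -16(4 a^3 + 27 b^2) mod 31 = 3
-1728 * (4 a)^3 = -1728 * (4*25)^3 mod 31 = 16
j = 16 * 3^(-1) mod 31 = 26

j = 26 (mod 31)


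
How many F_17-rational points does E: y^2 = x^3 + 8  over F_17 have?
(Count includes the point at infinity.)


For each x in F_17, count y with y^2 = x^3 + 0 x + 8 mod 17:
  x = 0: RHS = 8, y in [5, 12]  -> 2 point(s)
  x = 1: RHS = 9, y in [3, 14]  -> 2 point(s)
  x = 2: RHS = 16, y in [4, 13]  -> 2 point(s)
  x = 3: RHS = 1, y in [1, 16]  -> 2 point(s)
  x = 4: RHS = 4, y in [2, 15]  -> 2 point(s)
  x = 11: RHS = 13, y in [8, 9]  -> 2 point(s)
  x = 12: RHS = 2, y in [6, 11]  -> 2 point(s)
  x = 14: RHS = 15, y in [7, 10]  -> 2 point(s)
  x = 15: RHS = 0, y in [0]  -> 1 point(s)
Affine points: 17. Add the point at infinity: total = 18.

#E(F_17) = 18


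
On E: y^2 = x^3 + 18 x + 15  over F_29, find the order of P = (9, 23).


Compute successive multiples of P until we hit O:
  1P = (9, 23)
  2P = (11, 6)
  3P = (16, 22)
  4P = (20, 20)
  5P = (25, 13)
  6P = (4, 21)
  7P = (15, 21)
  8P = (18, 9)
  ... (continuing to 40P)
  40P = O

ord(P) = 40


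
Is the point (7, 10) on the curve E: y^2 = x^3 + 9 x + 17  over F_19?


Check whether y^2 = x^3 + 9 x + 17 (mod 19) for (x, y) = (7, 10).
LHS: y^2 = 10^2 mod 19 = 5
RHS: x^3 + 9 x + 17 = 7^3 + 9*7 + 17 mod 19 = 5
LHS = RHS

Yes, on the curve


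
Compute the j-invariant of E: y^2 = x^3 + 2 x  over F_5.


Delta = -16(4 a^3 + 27 b^2) mod 5 = 3
-1728 * (4 a)^3 = -1728 * (4*2)^3 mod 5 = 4
j = 4 * 3^(-1) mod 5 = 3

j = 3 (mod 5)


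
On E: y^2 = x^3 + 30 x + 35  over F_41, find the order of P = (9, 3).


Compute successive multiples of P until we hit O:
  1P = (9, 3)
  2P = (33, 12)
  3P = (19, 24)
  4P = (17, 13)
  5P = (14, 1)
  6P = (28, 21)
  7P = (25, 25)
  8P = (39, 7)
  ... (continuing to 48P)
  48P = O

ord(P) = 48


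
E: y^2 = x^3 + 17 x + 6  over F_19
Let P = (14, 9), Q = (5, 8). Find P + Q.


P != Q, so use the chord formula.
s = (y2 - y1) / (x2 - x1) = (18) / (10) mod 19 = 17
x3 = s^2 - x1 - x2 mod 19 = 17^2 - 14 - 5 = 4
y3 = s (x1 - x3) - y1 mod 19 = 17 * (14 - 4) - 9 = 9

P + Q = (4, 9)


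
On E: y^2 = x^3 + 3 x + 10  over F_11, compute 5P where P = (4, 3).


k = 5 = 101_2 (binary, LSB first: 101)
Double-and-add from P = (4, 3):
  bit 0 = 1: acc = O + (4, 3) = (4, 3)
  bit 1 = 0: acc unchanged = (4, 3)
  bit 2 = 1: acc = (4, 3) + (1, 5) = (4, 8)

5P = (4, 8)


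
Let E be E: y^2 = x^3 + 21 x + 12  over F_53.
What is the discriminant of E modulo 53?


4 a^3 + 27 b^2 = 4*21^3 + 27*12^2 = 37044 + 3888 = 40932
Delta = -16 * (40932) = -654912
Delta mod 53 = 9

Delta = 9 (mod 53)


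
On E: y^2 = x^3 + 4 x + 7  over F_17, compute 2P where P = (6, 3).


Doubling: s = (3 x1^2 + a) / (2 y1)
s = (3*6^2 + 4) / (2*3) mod 17 = 13
x3 = s^2 - 2 x1 mod 17 = 13^2 - 2*6 = 4
y3 = s (x1 - x3) - y1 mod 17 = 13 * (6 - 4) - 3 = 6

2P = (4, 6)


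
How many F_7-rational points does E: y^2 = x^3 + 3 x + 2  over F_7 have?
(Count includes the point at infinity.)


For each x in F_7, count y with y^2 = x^3 + 3 x + 2 mod 7:
  x = 0: RHS = 2, y in [3, 4]  -> 2 point(s)
  x = 2: RHS = 2, y in [3, 4]  -> 2 point(s)
  x = 4: RHS = 1, y in [1, 6]  -> 2 point(s)
  x = 5: RHS = 2, y in [3, 4]  -> 2 point(s)
Affine points: 8. Add the point at infinity: total = 9.

#E(F_7) = 9


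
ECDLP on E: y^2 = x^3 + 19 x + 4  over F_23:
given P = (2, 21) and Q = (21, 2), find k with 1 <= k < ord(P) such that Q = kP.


Enumerate multiples of P until we hit Q = (21, 2):
  1P = (2, 21)
  2P = (0, 21)
  3P = (21, 2)
Match found at i = 3.

k = 3


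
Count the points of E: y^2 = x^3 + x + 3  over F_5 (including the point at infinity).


For each x in F_5, count y with y^2 = x^3 + 1 x + 3 mod 5:
  x = 1: RHS = 0, y in [0]  -> 1 point(s)
  x = 4: RHS = 1, y in [1, 4]  -> 2 point(s)
Affine points: 3. Add the point at infinity: total = 4.

#E(F_5) = 4


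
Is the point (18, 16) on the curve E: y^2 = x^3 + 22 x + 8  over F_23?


Check whether y^2 = x^3 + 22 x + 8 (mod 23) for (x, y) = (18, 16).
LHS: y^2 = 16^2 mod 23 = 3
RHS: x^3 + 22 x + 8 = 18^3 + 22*18 + 8 mod 23 = 3
LHS = RHS

Yes, on the curve


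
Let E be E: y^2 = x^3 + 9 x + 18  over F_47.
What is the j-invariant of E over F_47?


Delta = -16(4 a^3 + 27 b^2) mod 47 = 13
-1728 * (4 a)^3 = -1728 * (4*9)^3 mod 47 = 23
j = 23 * 13^(-1) mod 47 = 9

j = 9 (mod 47)


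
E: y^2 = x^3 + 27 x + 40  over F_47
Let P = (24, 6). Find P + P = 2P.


Doubling: s = (3 x1^2 + a) / (2 y1)
s = (3*24^2 + 27) / (2*6) mod 47 = 17
x3 = s^2 - 2 x1 mod 47 = 17^2 - 2*24 = 6
y3 = s (x1 - x3) - y1 mod 47 = 17 * (24 - 6) - 6 = 18

2P = (6, 18)


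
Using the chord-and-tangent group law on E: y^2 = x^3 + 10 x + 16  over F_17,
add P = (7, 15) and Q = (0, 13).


P != Q, so use the chord formula.
s = (y2 - y1) / (x2 - x1) = (15) / (10) mod 17 = 10
x3 = s^2 - x1 - x2 mod 17 = 10^2 - 7 - 0 = 8
y3 = s (x1 - x3) - y1 mod 17 = 10 * (7 - 8) - 15 = 9

P + Q = (8, 9)


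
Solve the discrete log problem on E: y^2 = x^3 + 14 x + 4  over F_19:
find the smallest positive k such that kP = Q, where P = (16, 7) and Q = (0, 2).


Enumerate multiples of P until we hit Q = (0, 2):
  1P = (16, 7)
  2P = (17, 5)
  3P = (9, 17)
  4P = (10, 17)
  5P = (0, 17)
  6P = (12, 0)
  7P = (0, 2)
Match found at i = 7.

k = 7


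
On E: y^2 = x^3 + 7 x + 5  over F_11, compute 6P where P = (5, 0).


k = 6 = 110_2 (binary, LSB first: 011)
Double-and-add from P = (5, 0):
  bit 0 = 0: acc unchanged = O
  bit 1 = 1: acc = O + O = O
  bit 2 = 1: acc = O + O = O

6P = O


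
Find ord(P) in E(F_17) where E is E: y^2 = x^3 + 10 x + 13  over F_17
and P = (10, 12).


Compute successive multiples of P until we hit O:
  1P = (10, 12)
  2P = (6, 0)
  3P = (10, 5)
  4P = O

ord(P) = 4


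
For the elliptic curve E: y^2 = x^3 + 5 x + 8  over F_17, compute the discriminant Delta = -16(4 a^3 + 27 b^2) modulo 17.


4 a^3 + 27 b^2 = 4*5^3 + 27*8^2 = 500 + 1728 = 2228
Delta = -16 * (2228) = -35648
Delta mod 17 = 1

Delta = 1 (mod 17)


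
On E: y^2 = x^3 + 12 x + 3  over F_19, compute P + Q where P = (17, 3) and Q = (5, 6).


P != Q, so use the chord formula.
s = (y2 - y1) / (x2 - x1) = (3) / (7) mod 19 = 14
x3 = s^2 - x1 - x2 mod 19 = 14^2 - 17 - 5 = 3
y3 = s (x1 - x3) - y1 mod 19 = 14 * (17 - 3) - 3 = 3

P + Q = (3, 3)


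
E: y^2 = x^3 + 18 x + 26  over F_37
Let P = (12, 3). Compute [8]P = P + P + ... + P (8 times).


k = 8 = 1000_2 (binary, LSB first: 0001)
Double-and-add from P = (12, 3):
  bit 0 = 0: acc unchanged = O
  bit 1 = 0: acc unchanged = O
  bit 2 = 0: acc unchanged = O
  bit 3 = 1: acc = O + (14, 5) = (14, 5)

8P = (14, 5)


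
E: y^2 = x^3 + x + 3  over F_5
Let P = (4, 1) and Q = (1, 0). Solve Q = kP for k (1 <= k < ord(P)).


Enumerate multiples of P until we hit Q = (1, 0):
  1P = (4, 1)
  2P = (1, 0)
Match found at i = 2.

k = 2


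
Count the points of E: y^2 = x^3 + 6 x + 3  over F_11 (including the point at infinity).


For each x in F_11, count y with y^2 = x^3 + 6 x + 3 mod 11:
  x = 0: RHS = 3, y in [5, 6]  -> 2 point(s)
  x = 2: RHS = 1, y in [1, 10]  -> 2 point(s)
  x = 3: RHS = 4, y in [2, 9]  -> 2 point(s)
  x = 4: RHS = 3, y in [5, 6]  -> 2 point(s)
  x = 5: RHS = 4, y in [2, 9]  -> 2 point(s)
  x = 7: RHS = 3, y in [5, 6]  -> 2 point(s)
  x = 9: RHS = 5, y in [4, 7]  -> 2 point(s)
Affine points: 14. Add the point at infinity: total = 15.

#E(F_11) = 15


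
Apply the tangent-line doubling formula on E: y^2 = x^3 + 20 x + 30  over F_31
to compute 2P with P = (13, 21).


Doubling: s = (3 x1^2 + a) / (2 y1)
s = (3*13^2 + 20) / (2*21) mod 31 = 0
x3 = s^2 - 2 x1 mod 31 = 0^2 - 2*13 = 5
y3 = s (x1 - x3) - y1 mod 31 = 0 * (13 - 5) - 21 = 10

2P = (5, 10)


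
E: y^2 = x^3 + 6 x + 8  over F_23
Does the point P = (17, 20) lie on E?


Check whether y^2 = x^3 + 6 x + 8 (mod 23) for (x, y) = (17, 20).
LHS: y^2 = 20^2 mod 23 = 9
RHS: x^3 + 6 x + 8 = 17^3 + 6*17 + 8 mod 23 = 9
LHS = RHS

Yes, on the curve


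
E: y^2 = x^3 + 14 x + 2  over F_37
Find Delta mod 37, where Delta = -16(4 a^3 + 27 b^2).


4 a^3 + 27 b^2 = 4*14^3 + 27*2^2 = 10976 + 108 = 11084
Delta = -16 * (11084) = -177344
Delta mod 37 = 34

Delta = 34 (mod 37)


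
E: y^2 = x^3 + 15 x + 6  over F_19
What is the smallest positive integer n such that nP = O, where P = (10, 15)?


Compute successive multiples of P until we hit O:
  1P = (10, 15)
  2P = (0, 14)
  3P = (13, 17)
  4P = (7, 6)
  5P = (11, 1)
  6P = (4, 15)
  7P = (5, 4)
  8P = (2, 14)
  ... (continuing to 23P)
  23P = O

ord(P) = 23


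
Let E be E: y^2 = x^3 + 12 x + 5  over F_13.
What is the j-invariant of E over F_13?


Delta = -16(4 a^3 + 27 b^2) mod 13 = 2
-1728 * (4 a)^3 = -1728 * (4*12)^3 mod 13 = 1
j = 1 * 2^(-1) mod 13 = 7

j = 7 (mod 13)


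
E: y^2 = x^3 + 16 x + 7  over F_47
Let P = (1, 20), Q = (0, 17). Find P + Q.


P != Q, so use the chord formula.
s = (y2 - y1) / (x2 - x1) = (44) / (46) mod 47 = 3
x3 = s^2 - x1 - x2 mod 47 = 3^2 - 1 - 0 = 8
y3 = s (x1 - x3) - y1 mod 47 = 3 * (1 - 8) - 20 = 6

P + Q = (8, 6)


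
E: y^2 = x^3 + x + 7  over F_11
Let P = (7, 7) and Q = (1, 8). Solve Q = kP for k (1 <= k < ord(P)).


Enumerate multiples of P until we hit Q = (1, 8):
  1P = (7, 7)
  2P = (1, 3)
  3P = (1, 8)
Match found at i = 3.

k = 3


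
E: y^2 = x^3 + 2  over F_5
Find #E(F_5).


For each x in F_5, count y with y^2 = x^3 + 0 x + 2 mod 5:
  x = 2: RHS = 0, y in [0]  -> 1 point(s)
  x = 3: RHS = 4, y in [2, 3]  -> 2 point(s)
  x = 4: RHS = 1, y in [1, 4]  -> 2 point(s)
Affine points: 5. Add the point at infinity: total = 6.

#E(F_5) = 6


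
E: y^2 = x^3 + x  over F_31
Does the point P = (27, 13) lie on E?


Check whether y^2 = x^3 + 1 x + 0 (mod 31) for (x, y) = (27, 13).
LHS: y^2 = 13^2 mod 31 = 14
RHS: x^3 + 1 x + 0 = 27^3 + 1*27 + 0 mod 31 = 25
LHS != RHS

No, not on the curve


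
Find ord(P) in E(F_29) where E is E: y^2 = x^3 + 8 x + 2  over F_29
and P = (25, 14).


Compute successive multiples of P until we hit O:
  1P = (25, 14)
  2P = (12, 12)
  3P = (26, 26)
  4P = (6, 11)
  5P = (21, 8)
  6P = (7, 13)
  7P = (3, 13)
  8P = (17, 18)
  ... (continuing to 40P)
  40P = O

ord(P) = 40


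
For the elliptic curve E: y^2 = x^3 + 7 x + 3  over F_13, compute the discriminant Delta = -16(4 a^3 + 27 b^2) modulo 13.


4 a^3 + 27 b^2 = 4*7^3 + 27*3^2 = 1372 + 243 = 1615
Delta = -16 * (1615) = -25840
Delta mod 13 = 4

Delta = 4 (mod 13)


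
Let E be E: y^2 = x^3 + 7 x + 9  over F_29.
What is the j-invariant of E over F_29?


Delta = -16(4 a^3 + 27 b^2) mod 29 = 12
-1728 * (4 a)^3 = -1728 * (4*7)^3 mod 29 = 17
j = 17 * 12^(-1) mod 29 = 28

j = 28 (mod 29)


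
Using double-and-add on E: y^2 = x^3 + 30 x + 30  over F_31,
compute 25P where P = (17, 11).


k = 25 = 11001_2 (binary, LSB first: 10011)
Double-and-add from P = (17, 11):
  bit 0 = 1: acc = O + (17, 11) = (17, 11)
  bit 1 = 0: acc unchanged = (17, 11)
  bit 2 = 0: acc unchanged = (17, 11)
  bit 3 = 1: acc = (17, 11) + (16, 7) = (14, 1)
  bit 4 = 1: acc = (14, 1) + (24, 2) = (2, 25)

25P = (2, 25)


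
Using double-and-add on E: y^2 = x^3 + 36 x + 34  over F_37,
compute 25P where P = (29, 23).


k = 25 = 11001_2 (binary, LSB first: 10011)
Double-and-add from P = (29, 23):
  bit 0 = 1: acc = O + (29, 23) = (29, 23)
  bit 1 = 0: acc unchanged = (29, 23)
  bit 2 = 0: acc unchanged = (29, 23)
  bit 3 = 1: acc = (29, 23) + (32, 5) = (12, 23)
  bit 4 = 1: acc = (12, 23) + (10, 32) = (26, 3)

25P = (26, 3)


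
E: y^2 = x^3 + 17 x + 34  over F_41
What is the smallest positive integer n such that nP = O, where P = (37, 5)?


Compute successive multiples of P until we hit O:
  1P = (37, 5)
  2P = (40, 37)
  3P = (14, 8)
  4P = (39, 22)
  5P = (27, 39)
  6P = (23, 13)
  7P = (24, 11)
  8P = (20, 25)
  ... (continuing to 17P)
  17P = O

ord(P) = 17


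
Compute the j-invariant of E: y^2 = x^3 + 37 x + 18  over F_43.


Delta = -16(4 a^3 + 27 b^2) mod 43 = 18
-1728 * (4 a)^3 = -1728 * (4*37)^3 mod 43 = 39
j = 39 * 18^(-1) mod 43 = 38

j = 38 (mod 43)


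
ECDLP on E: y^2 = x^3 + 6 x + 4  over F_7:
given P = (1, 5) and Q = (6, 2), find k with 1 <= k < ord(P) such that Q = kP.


Enumerate multiples of P until we hit Q = (6, 2):
  1P = (1, 5)
  2P = (0, 5)
  3P = (6, 2)
Match found at i = 3.

k = 3


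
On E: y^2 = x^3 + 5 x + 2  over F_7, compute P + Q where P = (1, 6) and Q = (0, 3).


P != Q, so use the chord formula.
s = (y2 - y1) / (x2 - x1) = (4) / (6) mod 7 = 3
x3 = s^2 - x1 - x2 mod 7 = 3^2 - 1 - 0 = 1
y3 = s (x1 - x3) - y1 mod 7 = 3 * (1 - 1) - 6 = 1

P + Q = (1, 1)


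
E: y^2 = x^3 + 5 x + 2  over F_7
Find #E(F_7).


For each x in F_7, count y with y^2 = x^3 + 5 x + 2 mod 7:
  x = 0: RHS = 2, y in [3, 4]  -> 2 point(s)
  x = 1: RHS = 1, y in [1, 6]  -> 2 point(s)
  x = 3: RHS = 2, y in [3, 4]  -> 2 point(s)
  x = 4: RHS = 2, y in [3, 4]  -> 2 point(s)
Affine points: 8. Add the point at infinity: total = 9.

#E(F_7) = 9


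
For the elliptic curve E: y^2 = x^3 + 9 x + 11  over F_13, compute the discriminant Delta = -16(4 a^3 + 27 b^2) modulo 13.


4 a^3 + 27 b^2 = 4*9^3 + 27*11^2 = 2916 + 3267 = 6183
Delta = -16 * (6183) = -98928
Delta mod 13 = 2

Delta = 2 (mod 13)


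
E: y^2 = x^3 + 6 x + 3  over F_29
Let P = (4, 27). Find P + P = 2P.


Doubling: s = (3 x1^2 + a) / (2 y1)
s = (3*4^2 + 6) / (2*27) mod 29 = 1
x3 = s^2 - 2 x1 mod 29 = 1^2 - 2*4 = 22
y3 = s (x1 - x3) - y1 mod 29 = 1 * (4 - 22) - 27 = 13

2P = (22, 13)


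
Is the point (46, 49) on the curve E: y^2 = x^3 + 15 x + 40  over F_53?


Check whether y^2 = x^3 + 15 x + 40 (mod 53) for (x, y) = (46, 49).
LHS: y^2 = 49^2 mod 53 = 16
RHS: x^3 + 15 x + 40 = 46^3 + 15*46 + 40 mod 53 = 16
LHS = RHS

Yes, on the curve


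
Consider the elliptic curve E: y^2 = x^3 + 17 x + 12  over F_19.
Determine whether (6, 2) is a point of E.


Check whether y^2 = x^3 + 17 x + 12 (mod 19) for (x, y) = (6, 2).
LHS: y^2 = 2^2 mod 19 = 4
RHS: x^3 + 17 x + 12 = 6^3 + 17*6 + 12 mod 19 = 7
LHS != RHS

No, not on the curve


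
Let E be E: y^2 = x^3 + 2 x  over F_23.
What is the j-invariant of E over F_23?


Delta = -16(4 a^3 + 27 b^2) mod 23 = 17
-1728 * (4 a)^3 = -1728 * (4*2)^3 mod 23 = 5
j = 5 * 17^(-1) mod 23 = 3

j = 3 (mod 23)


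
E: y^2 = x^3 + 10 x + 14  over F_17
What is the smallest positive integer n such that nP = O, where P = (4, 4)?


Compute successive multiples of P until we hit O:
  1P = (4, 4)
  2P = (1, 5)
  3P = (14, 5)
  4P = (7, 11)
  5P = (2, 12)
  6P = (10, 3)
  7P = (12, 3)
  8P = (5, 11)
  ... (continuing to 20P)
  20P = O

ord(P) = 20


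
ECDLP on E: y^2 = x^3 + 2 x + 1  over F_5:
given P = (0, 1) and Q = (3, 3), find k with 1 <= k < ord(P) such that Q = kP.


Enumerate multiples of P until we hit Q = (3, 3):
  1P = (0, 1)
  2P = (1, 3)
  3P = (3, 3)
Match found at i = 3.

k = 3


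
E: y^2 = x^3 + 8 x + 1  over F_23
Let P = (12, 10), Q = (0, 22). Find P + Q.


P != Q, so use the chord formula.
s = (y2 - y1) / (x2 - x1) = (12) / (11) mod 23 = 22
x3 = s^2 - x1 - x2 mod 23 = 22^2 - 12 - 0 = 12
y3 = s (x1 - x3) - y1 mod 23 = 22 * (12 - 12) - 10 = 13

P + Q = (12, 13)


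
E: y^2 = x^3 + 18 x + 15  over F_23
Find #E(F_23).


For each x in F_23, count y with y^2 = x^3 + 18 x + 15 mod 23:
  x = 2: RHS = 13, y in [6, 17]  -> 2 point(s)
  x = 3: RHS = 4, y in [2, 21]  -> 2 point(s)
  x = 4: RHS = 13, y in [6, 17]  -> 2 point(s)
  x = 5: RHS = 0, y in [0]  -> 1 point(s)
  x = 7: RHS = 1, y in [1, 22]  -> 2 point(s)
  x = 8: RHS = 4, y in [2, 21]  -> 2 point(s)
  x = 9: RHS = 9, y in [3, 20]  -> 2 point(s)
  x = 11: RHS = 3, y in [7, 16]  -> 2 point(s)
  x = 12: RHS = 4, y in [2, 21]  -> 2 point(s)
  x = 13: RHS = 8, y in [10, 13]  -> 2 point(s)
  x = 15: RHS = 3, y in [7, 16]  -> 2 point(s)
  x = 16: RHS = 6, y in [11, 12]  -> 2 point(s)
  x = 17: RHS = 13, y in [6, 17]  -> 2 point(s)
  x = 20: RHS = 3, y in [7, 16]  -> 2 point(s)
Affine points: 27. Add the point at infinity: total = 28.

#E(F_23) = 28


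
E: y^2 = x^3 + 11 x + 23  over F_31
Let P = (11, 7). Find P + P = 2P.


Doubling: s = (3 x1^2 + a) / (2 y1)
s = (3*11^2 + 11) / (2*7) mod 31 = 9
x3 = s^2 - 2 x1 mod 31 = 9^2 - 2*11 = 28
y3 = s (x1 - x3) - y1 mod 31 = 9 * (11 - 28) - 7 = 26

2P = (28, 26)


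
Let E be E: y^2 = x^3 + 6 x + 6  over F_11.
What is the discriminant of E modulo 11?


4 a^3 + 27 b^2 = 4*6^3 + 27*6^2 = 864 + 972 = 1836
Delta = -16 * (1836) = -29376
Delta mod 11 = 5

Delta = 5 (mod 11)


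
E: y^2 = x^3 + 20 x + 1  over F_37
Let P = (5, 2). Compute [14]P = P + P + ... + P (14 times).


k = 14 = 1110_2 (binary, LSB first: 0111)
Double-and-add from P = (5, 2):
  bit 0 = 0: acc unchanged = O
  bit 1 = 1: acc = O + (6, 2) = (6, 2)
  bit 2 = 1: acc = (6, 2) + (13, 33) = (21, 32)
  bit 3 = 1: acc = (21, 32) + (14, 19) = (13, 4)

14P = (13, 4)


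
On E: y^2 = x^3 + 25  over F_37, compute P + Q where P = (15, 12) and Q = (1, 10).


P != Q, so use the chord formula.
s = (y2 - y1) / (x2 - x1) = (35) / (23) mod 37 = 16
x3 = s^2 - x1 - x2 mod 37 = 16^2 - 15 - 1 = 18
y3 = s (x1 - x3) - y1 mod 37 = 16 * (15 - 18) - 12 = 14

P + Q = (18, 14)


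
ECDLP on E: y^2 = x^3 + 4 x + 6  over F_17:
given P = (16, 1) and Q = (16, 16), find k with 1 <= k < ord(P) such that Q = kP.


Enumerate multiples of P until we hit Q = (16, 16):
  1P = (16, 1)
  2P = (10, 3)
  3P = (10, 14)
  4P = (16, 16)
Match found at i = 4.

k = 4


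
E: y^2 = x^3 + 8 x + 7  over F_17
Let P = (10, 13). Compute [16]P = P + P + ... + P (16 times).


k = 16 = 10000_2 (binary, LSB first: 00001)
Double-and-add from P = (10, 13):
  bit 0 = 0: acc unchanged = O
  bit 1 = 0: acc unchanged = O
  bit 2 = 0: acc unchanged = O
  bit 3 = 0: acc unchanged = O
  bit 4 = 1: acc = O + (7, 7) = (7, 7)

16P = (7, 7)


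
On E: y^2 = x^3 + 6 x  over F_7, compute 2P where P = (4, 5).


Doubling: s = (3 x1^2 + a) / (2 y1)
s = (3*4^2 + 6) / (2*5) mod 7 = 4
x3 = s^2 - 2 x1 mod 7 = 4^2 - 2*4 = 1
y3 = s (x1 - x3) - y1 mod 7 = 4 * (4 - 1) - 5 = 0

2P = (1, 0)


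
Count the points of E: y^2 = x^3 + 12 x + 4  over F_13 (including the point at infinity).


For each x in F_13, count y with y^2 = x^3 + 12 x + 4 mod 13:
  x = 0: RHS = 4, y in [2, 11]  -> 2 point(s)
  x = 1: RHS = 4, y in [2, 11]  -> 2 point(s)
  x = 2: RHS = 10, y in [6, 7]  -> 2 point(s)
  x = 4: RHS = 12, y in [5, 8]  -> 2 point(s)
  x = 8: RHS = 1, y in [1, 12]  -> 2 point(s)
  x = 9: RHS = 9, y in [3, 10]  -> 2 point(s)
  x = 12: RHS = 4, y in [2, 11]  -> 2 point(s)
Affine points: 14. Add the point at infinity: total = 15.

#E(F_13) = 15


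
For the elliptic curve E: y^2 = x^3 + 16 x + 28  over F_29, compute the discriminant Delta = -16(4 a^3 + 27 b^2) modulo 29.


4 a^3 + 27 b^2 = 4*16^3 + 27*28^2 = 16384 + 21168 = 37552
Delta = -16 * (37552) = -600832
Delta mod 29 = 19

Delta = 19 (mod 29)


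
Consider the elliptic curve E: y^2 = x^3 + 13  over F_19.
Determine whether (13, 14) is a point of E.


Check whether y^2 = x^3 + 0 x + 13 (mod 19) for (x, y) = (13, 14).
LHS: y^2 = 14^2 mod 19 = 6
RHS: x^3 + 0 x + 13 = 13^3 + 0*13 + 13 mod 19 = 6
LHS = RHS

Yes, on the curve


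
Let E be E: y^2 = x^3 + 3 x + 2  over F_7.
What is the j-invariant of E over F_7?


Delta = -16(4 a^3 + 27 b^2) mod 7 = 2
-1728 * (4 a)^3 = -1728 * (4*3)^3 mod 7 = 6
j = 6 * 2^(-1) mod 7 = 3

j = 3 (mod 7)


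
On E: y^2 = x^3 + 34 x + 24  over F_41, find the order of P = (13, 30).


Compute successive multiples of P until we hit O:
  1P = (13, 30)
  2P = (7, 20)
  3P = (1, 31)
  4P = (29, 26)
  5P = (17, 12)
  6P = (21, 6)
  7P = (16, 20)
  8P = (14, 28)
  ... (continuing to 34P)
  34P = O

ord(P) = 34


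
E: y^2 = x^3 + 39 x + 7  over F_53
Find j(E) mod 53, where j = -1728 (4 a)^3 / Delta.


Delta = -16(4 a^3 + 27 b^2) mod 53 = 6
-1728 * (4 a)^3 = -1728 * (4*39)^3 mod 53 = 16
j = 16 * 6^(-1) mod 53 = 38

j = 38 (mod 53)


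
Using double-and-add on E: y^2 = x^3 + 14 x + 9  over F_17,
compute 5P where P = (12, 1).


k = 5 = 101_2 (binary, LSB first: 101)
Double-and-add from P = (12, 1):
  bit 0 = 1: acc = O + (12, 1) = (12, 1)
  bit 1 = 0: acc unchanged = (12, 1)
  bit 2 = 1: acc = (12, 1) + (7, 12) = (11, 7)

5P = (11, 7)


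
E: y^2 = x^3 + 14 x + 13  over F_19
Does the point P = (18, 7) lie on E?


Check whether y^2 = x^3 + 14 x + 13 (mod 19) for (x, y) = (18, 7).
LHS: y^2 = 7^2 mod 19 = 11
RHS: x^3 + 14 x + 13 = 18^3 + 14*18 + 13 mod 19 = 17
LHS != RHS

No, not on the curve


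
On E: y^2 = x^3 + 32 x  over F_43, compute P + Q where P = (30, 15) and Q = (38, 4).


P != Q, so use the chord formula.
s = (y2 - y1) / (x2 - x1) = (32) / (8) mod 43 = 4
x3 = s^2 - x1 - x2 mod 43 = 4^2 - 30 - 38 = 34
y3 = s (x1 - x3) - y1 mod 43 = 4 * (30 - 34) - 15 = 12

P + Q = (34, 12)


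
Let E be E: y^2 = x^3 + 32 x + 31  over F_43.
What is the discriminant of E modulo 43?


4 a^3 + 27 b^2 = 4*32^3 + 27*31^2 = 131072 + 25947 = 157019
Delta = -16 * (157019) = -2512304
Delta mod 43 = 14

Delta = 14 (mod 43)


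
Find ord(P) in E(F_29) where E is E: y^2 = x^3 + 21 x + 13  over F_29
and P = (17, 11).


Compute successive multiples of P until we hit O:
  1P = (17, 11)
  2P = (17, 18)
  3P = O

ord(P) = 3


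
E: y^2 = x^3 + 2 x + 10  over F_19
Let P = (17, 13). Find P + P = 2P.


Doubling: s = (3 x1^2 + a) / (2 y1)
s = (3*17^2 + 2) / (2*13) mod 19 = 2
x3 = s^2 - 2 x1 mod 19 = 2^2 - 2*17 = 8
y3 = s (x1 - x3) - y1 mod 19 = 2 * (17 - 8) - 13 = 5

2P = (8, 5)


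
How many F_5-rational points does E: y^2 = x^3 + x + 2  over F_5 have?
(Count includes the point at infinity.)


For each x in F_5, count y with y^2 = x^3 + 1 x + 2 mod 5:
  x = 1: RHS = 4, y in [2, 3]  -> 2 point(s)
  x = 4: RHS = 0, y in [0]  -> 1 point(s)
Affine points: 3. Add the point at infinity: total = 4.

#E(F_5) = 4


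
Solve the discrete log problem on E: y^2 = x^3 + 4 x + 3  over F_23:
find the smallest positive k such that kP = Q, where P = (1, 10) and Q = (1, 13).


Enumerate multiples of P until we hit Q = (1, 13):
  1P = (1, 10)
  2P = (6, 17)
  3P = (6, 6)
  4P = (1, 13)
Match found at i = 4.

k = 4


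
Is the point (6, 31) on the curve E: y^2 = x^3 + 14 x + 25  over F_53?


Check whether y^2 = x^3 + 14 x + 25 (mod 53) for (x, y) = (6, 31).
LHS: y^2 = 31^2 mod 53 = 7
RHS: x^3 + 14 x + 25 = 6^3 + 14*6 + 25 mod 53 = 7
LHS = RHS

Yes, on the curve


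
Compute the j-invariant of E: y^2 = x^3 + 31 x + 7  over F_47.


Delta = -16(4 a^3 + 27 b^2) mod 47 = 7
-1728 * (4 a)^3 = -1728 * (4*31)^3 mod 47 = 7
j = 7 * 7^(-1) mod 47 = 1

j = 1 (mod 47)


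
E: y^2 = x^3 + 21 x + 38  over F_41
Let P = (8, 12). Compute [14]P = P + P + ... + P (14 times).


k = 14 = 1110_2 (binary, LSB first: 0111)
Double-and-add from P = (8, 12):
  bit 0 = 0: acc unchanged = O
  bit 1 = 1: acc = O + (16, 40) = (16, 40)
  bit 2 = 1: acc = (16, 40) + (34, 9) = (7, 6)
  bit 3 = 1: acc = (7, 6) + (10, 10) = (3, 13)

14P = (3, 13)


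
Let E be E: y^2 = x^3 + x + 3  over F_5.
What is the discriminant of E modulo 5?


4 a^3 + 27 b^2 = 4*1^3 + 27*3^2 = 4 + 243 = 247
Delta = -16 * (247) = -3952
Delta mod 5 = 3

Delta = 3 (mod 5)


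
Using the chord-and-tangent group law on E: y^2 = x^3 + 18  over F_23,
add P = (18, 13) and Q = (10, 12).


P != Q, so use the chord formula.
s = (y2 - y1) / (x2 - x1) = (22) / (15) mod 23 = 3
x3 = s^2 - x1 - x2 mod 23 = 3^2 - 18 - 10 = 4
y3 = s (x1 - x3) - y1 mod 23 = 3 * (18 - 4) - 13 = 6

P + Q = (4, 6)


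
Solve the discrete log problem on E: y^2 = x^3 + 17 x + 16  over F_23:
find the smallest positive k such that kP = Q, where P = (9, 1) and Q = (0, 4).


Enumerate multiples of P until we hit Q = (0, 4):
  1P = (9, 1)
  2P = (0, 19)
  3P = (18, 17)
  4P = (2, 14)
  5P = (7, 15)
  6P = (10, 6)
  7P = (6, 14)
  8P = (14, 13)
  9P = (3, 18)
  10P = (12, 19)
  11P = (15, 9)
  12P = (11, 4)
  13P = (11, 19)
  14P = (15, 14)
  15P = (12, 4)
  16P = (3, 5)
  17P = (14, 10)
  18P = (6, 9)
  19P = (10, 17)
  20P = (7, 8)
  21P = (2, 9)
  22P = (18, 6)
  23P = (0, 4)
Match found at i = 23.

k = 23


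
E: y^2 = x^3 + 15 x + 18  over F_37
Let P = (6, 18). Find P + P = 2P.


Doubling: s = (3 x1^2 + a) / (2 y1)
s = (3*6^2 + 15) / (2*18) mod 37 = 25
x3 = s^2 - 2 x1 mod 37 = 25^2 - 2*6 = 21
y3 = s (x1 - x3) - y1 mod 37 = 25 * (6 - 21) - 18 = 14

2P = (21, 14)


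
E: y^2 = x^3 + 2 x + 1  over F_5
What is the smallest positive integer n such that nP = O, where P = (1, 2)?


Compute successive multiples of P until we hit O:
  1P = (1, 2)
  2P = (3, 3)
  3P = (0, 1)
  4P = (0, 4)
  5P = (3, 2)
  6P = (1, 3)
  7P = O

ord(P) = 7


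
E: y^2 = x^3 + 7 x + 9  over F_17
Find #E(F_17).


For each x in F_17, count y with y^2 = x^3 + 7 x + 9 mod 17:
  x = 0: RHS = 9, y in [3, 14]  -> 2 point(s)
  x = 1: RHS = 0, y in [0]  -> 1 point(s)
  x = 4: RHS = 16, y in [4, 13]  -> 2 point(s)
  x = 5: RHS = 16, y in [4, 13]  -> 2 point(s)
  x = 8: RHS = 16, y in [4, 13]  -> 2 point(s)
  x = 9: RHS = 2, y in [6, 11]  -> 2 point(s)
  x = 10: RHS = 8, y in [5, 12]  -> 2 point(s)
  x = 12: RHS = 2, y in [6, 11]  -> 2 point(s)
  x = 13: RHS = 2, y in [6, 11]  -> 2 point(s)
  x = 15: RHS = 4, y in [2, 15]  -> 2 point(s)
  x = 16: RHS = 1, y in [1, 16]  -> 2 point(s)
Affine points: 21. Add the point at infinity: total = 22.

#E(F_17) = 22


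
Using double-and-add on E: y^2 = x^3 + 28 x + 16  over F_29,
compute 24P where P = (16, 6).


k = 24 = 11000_2 (binary, LSB first: 00011)
Double-and-add from P = (16, 6):
  bit 0 = 0: acc unchanged = O
  bit 1 = 0: acc unchanged = O
  bit 2 = 0: acc unchanged = O
  bit 3 = 1: acc = O + (18, 28) = (18, 28)
  bit 4 = 1: acc = (18, 28) + (13, 24) = (23, 26)

24P = (23, 26)


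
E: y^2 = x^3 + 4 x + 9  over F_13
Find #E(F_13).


For each x in F_13, count y with y^2 = x^3 + 4 x + 9 mod 13:
  x = 0: RHS = 9, y in [3, 10]  -> 2 point(s)
  x = 1: RHS = 1, y in [1, 12]  -> 2 point(s)
  x = 2: RHS = 12, y in [5, 8]  -> 2 point(s)
  x = 3: RHS = 9, y in [3, 10]  -> 2 point(s)
  x = 7: RHS = 3, y in [4, 9]  -> 2 point(s)
  x = 10: RHS = 9, y in [3, 10]  -> 2 point(s)
  x = 12: RHS = 4, y in [2, 11]  -> 2 point(s)
Affine points: 14. Add the point at infinity: total = 15.

#E(F_13) = 15


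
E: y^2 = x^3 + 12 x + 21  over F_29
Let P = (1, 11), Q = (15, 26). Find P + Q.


P != Q, so use the chord formula.
s = (y2 - y1) / (x2 - x1) = (15) / (14) mod 29 = 28
x3 = s^2 - x1 - x2 mod 29 = 28^2 - 1 - 15 = 14
y3 = s (x1 - x3) - y1 mod 29 = 28 * (1 - 14) - 11 = 2

P + Q = (14, 2)


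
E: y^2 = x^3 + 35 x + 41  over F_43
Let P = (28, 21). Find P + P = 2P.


Doubling: s = (3 x1^2 + a) / (2 y1)
s = (3*28^2 + 35) / (2*21) mod 43 = 21
x3 = s^2 - 2 x1 mod 43 = 21^2 - 2*28 = 41
y3 = s (x1 - x3) - y1 mod 43 = 21 * (28 - 41) - 21 = 7

2P = (41, 7)


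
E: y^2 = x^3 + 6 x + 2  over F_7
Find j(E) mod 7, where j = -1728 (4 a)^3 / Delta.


Delta = -16(4 a^3 + 27 b^2) mod 7 = 2
-1728 * (4 a)^3 = -1728 * (4*6)^3 mod 7 = 6
j = 6 * 2^(-1) mod 7 = 3

j = 3 (mod 7)


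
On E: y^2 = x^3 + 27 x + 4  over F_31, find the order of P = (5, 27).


Compute successive multiples of P until we hit O:
  1P = (5, 27)
  2P = (15, 23)
  3P = (0, 2)
  4P = (20, 22)
  5P = (13, 17)
  6P = (1, 30)
  7P = (12, 17)
  8P = (23, 12)
  ... (continuing to 39P)
  39P = O

ord(P) = 39


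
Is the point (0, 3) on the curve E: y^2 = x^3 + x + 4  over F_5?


Check whether y^2 = x^3 + 1 x + 4 (mod 5) for (x, y) = (0, 3).
LHS: y^2 = 3^2 mod 5 = 4
RHS: x^3 + 1 x + 4 = 0^3 + 1*0 + 4 mod 5 = 4
LHS = RHS

Yes, on the curve


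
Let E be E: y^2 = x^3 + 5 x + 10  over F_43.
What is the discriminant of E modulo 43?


4 a^3 + 27 b^2 = 4*5^3 + 27*10^2 = 500 + 2700 = 3200
Delta = -16 * (3200) = -51200
Delta mod 43 = 13

Delta = 13 (mod 43)


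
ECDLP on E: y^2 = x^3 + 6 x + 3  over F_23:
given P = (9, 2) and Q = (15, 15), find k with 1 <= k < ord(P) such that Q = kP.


Enumerate multiples of P until we hit Q = (15, 15):
  1P = (9, 2)
  2P = (6, 18)
  3P = (16, 20)
  4P = (14, 18)
  5P = (13, 22)
  6P = (3, 5)
  7P = (17, 2)
  8P = (20, 21)
  9P = (12, 20)
  10P = (15, 8)
  11P = (0, 7)
  12P = (18, 3)
  13P = (21, 12)
  14P = (2, 0)
  15P = (21, 11)
  16P = (18, 20)
  17P = (0, 16)
  18P = (15, 15)
Match found at i = 18.

k = 18


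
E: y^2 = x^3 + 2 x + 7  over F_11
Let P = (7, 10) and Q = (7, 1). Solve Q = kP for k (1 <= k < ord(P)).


Enumerate multiples of P until we hit Q = (7, 1):
  1P = (7, 10)
  2P = (6, 9)
  3P = (10, 9)
  4P = (10, 2)
  5P = (6, 2)
  6P = (7, 1)
Match found at i = 6.

k = 6


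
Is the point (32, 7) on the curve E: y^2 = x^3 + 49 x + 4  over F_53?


Check whether y^2 = x^3 + 49 x + 4 (mod 53) for (x, y) = (32, 7).
LHS: y^2 = 7^2 mod 53 = 49
RHS: x^3 + 49 x + 4 = 32^3 + 49*32 + 4 mod 53 = 49
LHS = RHS

Yes, on the curve


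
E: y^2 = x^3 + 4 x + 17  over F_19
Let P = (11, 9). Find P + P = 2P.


Doubling: s = (3 x1^2 + a) / (2 y1)
s = (3*11^2 + 4) / (2*9) mod 19 = 13
x3 = s^2 - 2 x1 mod 19 = 13^2 - 2*11 = 14
y3 = s (x1 - x3) - y1 mod 19 = 13 * (11 - 14) - 9 = 9

2P = (14, 9)


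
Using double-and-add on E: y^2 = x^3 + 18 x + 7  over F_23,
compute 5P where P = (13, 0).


k = 5 = 101_2 (binary, LSB first: 101)
Double-and-add from P = (13, 0):
  bit 0 = 1: acc = O + (13, 0) = (13, 0)
  bit 1 = 0: acc unchanged = (13, 0)
  bit 2 = 1: acc = (13, 0) + O = (13, 0)

5P = (13, 0)


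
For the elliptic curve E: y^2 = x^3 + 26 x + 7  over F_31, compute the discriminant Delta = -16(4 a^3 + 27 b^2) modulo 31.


4 a^3 + 27 b^2 = 4*26^3 + 27*7^2 = 70304 + 1323 = 71627
Delta = -16 * (71627) = -1146032
Delta mod 31 = 7

Delta = 7 (mod 31)


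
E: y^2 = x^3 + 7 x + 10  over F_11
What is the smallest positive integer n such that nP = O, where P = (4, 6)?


Compute successive multiples of P until we hit O:
  1P = (4, 6)
  2P = (3, 5)
  3P = (5, 4)
  4P = (6, 9)
  5P = (6, 2)
  6P = (5, 7)
  7P = (3, 6)
  8P = (4, 5)
  ... (continuing to 9P)
  9P = O

ord(P) = 9


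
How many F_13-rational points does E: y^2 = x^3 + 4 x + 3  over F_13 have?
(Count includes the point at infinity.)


For each x in F_13, count y with y^2 = x^3 + 4 x + 3 mod 13:
  x = 0: RHS = 3, y in [4, 9]  -> 2 point(s)
  x = 3: RHS = 3, y in [4, 9]  -> 2 point(s)
  x = 6: RHS = 9, y in [3, 10]  -> 2 point(s)
  x = 7: RHS = 10, y in [6, 7]  -> 2 point(s)
  x = 8: RHS = 1, y in [1, 12]  -> 2 point(s)
  x = 9: RHS = 1, y in [1, 12]  -> 2 point(s)
  x = 10: RHS = 3, y in [4, 9]  -> 2 point(s)
  x = 11: RHS = 0, y in [0]  -> 1 point(s)
Affine points: 15. Add the point at infinity: total = 16.

#E(F_13) = 16


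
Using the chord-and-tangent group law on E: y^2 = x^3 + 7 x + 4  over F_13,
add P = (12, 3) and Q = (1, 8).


P != Q, so use the chord formula.
s = (y2 - y1) / (x2 - x1) = (5) / (2) mod 13 = 9
x3 = s^2 - x1 - x2 mod 13 = 9^2 - 12 - 1 = 3
y3 = s (x1 - x3) - y1 mod 13 = 9 * (12 - 3) - 3 = 0

P + Q = (3, 0)


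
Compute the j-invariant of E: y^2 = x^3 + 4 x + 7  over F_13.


Delta = -16(4 a^3 + 27 b^2) mod 13 = 8
-1728 * (4 a)^3 = -1728 * (4*4)^3 mod 13 = 1
j = 1 * 8^(-1) mod 13 = 5

j = 5 (mod 13)


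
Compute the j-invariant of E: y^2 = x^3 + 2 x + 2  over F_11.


Delta = -16(4 a^3 + 27 b^2) mod 11 = 4
-1728 * (4 a)^3 = -1728 * (4*2)^3 mod 11 = 5
j = 5 * 4^(-1) mod 11 = 4

j = 4 (mod 11)


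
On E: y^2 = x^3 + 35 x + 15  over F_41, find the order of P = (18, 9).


Compute successive multiples of P until we hit O:
  1P = (18, 9)
  2P = (6, 20)
  3P = (13, 24)
  4P = (19, 35)
  5P = (24, 40)
  6P = (20, 8)
  7P = (34, 40)
  8P = (40, 15)
  ... (continuing to 17P)
  17P = O

ord(P) = 17


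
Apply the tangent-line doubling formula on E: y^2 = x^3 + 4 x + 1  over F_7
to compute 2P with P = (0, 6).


Doubling: s = (3 x1^2 + a) / (2 y1)
s = (3*0^2 + 4) / (2*6) mod 7 = 5
x3 = s^2 - 2 x1 mod 7 = 5^2 - 2*0 = 4
y3 = s (x1 - x3) - y1 mod 7 = 5 * (0 - 4) - 6 = 2

2P = (4, 2)


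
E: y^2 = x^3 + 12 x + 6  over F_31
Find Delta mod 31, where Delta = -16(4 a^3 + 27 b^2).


4 a^3 + 27 b^2 = 4*12^3 + 27*6^2 = 6912 + 972 = 7884
Delta = -16 * (7884) = -126144
Delta mod 31 = 26

Delta = 26 (mod 31)


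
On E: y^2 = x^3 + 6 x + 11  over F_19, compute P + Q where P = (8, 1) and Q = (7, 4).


P != Q, so use the chord formula.
s = (y2 - y1) / (x2 - x1) = (3) / (18) mod 19 = 16
x3 = s^2 - x1 - x2 mod 19 = 16^2 - 8 - 7 = 13
y3 = s (x1 - x3) - y1 mod 19 = 16 * (8 - 13) - 1 = 14

P + Q = (13, 14)


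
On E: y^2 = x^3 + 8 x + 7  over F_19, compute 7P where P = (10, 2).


k = 7 = 111_2 (binary, LSB first: 111)
Double-and-add from P = (10, 2):
  bit 0 = 1: acc = O + (10, 2) = (10, 2)
  bit 1 = 1: acc = (10, 2) + (0, 8) = (1, 4)
  bit 2 = 1: acc = (1, 4) + (5, 18) = (11, 18)

7P = (11, 18)
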